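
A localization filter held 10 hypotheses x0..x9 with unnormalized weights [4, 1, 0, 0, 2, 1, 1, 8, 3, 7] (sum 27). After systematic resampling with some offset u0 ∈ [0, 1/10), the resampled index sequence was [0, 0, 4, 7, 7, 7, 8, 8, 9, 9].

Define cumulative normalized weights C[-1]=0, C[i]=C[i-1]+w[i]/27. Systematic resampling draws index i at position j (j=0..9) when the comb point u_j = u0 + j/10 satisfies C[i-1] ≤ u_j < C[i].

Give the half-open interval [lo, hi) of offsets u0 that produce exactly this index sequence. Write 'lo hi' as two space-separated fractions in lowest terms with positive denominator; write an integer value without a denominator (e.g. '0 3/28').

1/30 11/270

C = [4/27, 5/27, 5/27, 5/27, 7/27, 8/27, 1/3, 17/27, 20/27, 1]
j=0 picked index 0: u0 ∈ [0, 4/27)
j=1 picked index 0: u0 ∈ [-1/10, 13/270)
j=2 picked index 4: u0 ∈ [-2/135, 8/135)
j=3 picked index 7: u0 ∈ [1/30, 89/270)
j=4 picked index 7: u0 ∈ [-1/15, 31/135)
j=5 picked index 7: u0 ∈ [-1/6, 7/54)
j=6 picked index 8: u0 ∈ [4/135, 19/135)
j=7 picked index 8: u0 ∈ [-19/270, 11/270)
j=8 picked index 9: u0 ∈ [-8/135, 1/5)
j=9 picked index 9: u0 ∈ [-43/270, 1/10)
intersection: [1/30, 11/270)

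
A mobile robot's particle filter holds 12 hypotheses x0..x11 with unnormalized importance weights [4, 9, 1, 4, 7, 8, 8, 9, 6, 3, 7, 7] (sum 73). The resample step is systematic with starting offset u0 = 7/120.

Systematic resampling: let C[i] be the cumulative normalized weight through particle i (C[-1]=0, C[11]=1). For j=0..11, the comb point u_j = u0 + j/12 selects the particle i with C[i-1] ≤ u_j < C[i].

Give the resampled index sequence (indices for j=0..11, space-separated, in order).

C = [4/73, 13/73, 14/73, 18/73, 25/73, 33/73, 41/73, 50/73, 56/73, 59/73, 66/73, 1]
j=0: u_0=7/120 ∈ [4/73, 13/73) → index 1
j=1: u_1=17/120 ∈ [4/73, 13/73) → index 1
j=2: u_2=9/40 ∈ [14/73, 18/73) → index 3
j=3: u_3=37/120 ∈ [18/73, 25/73) → index 4
j=4: u_4=47/120 ∈ [25/73, 33/73) → index 5
j=5: u_5=19/40 ∈ [33/73, 41/73) → index 6
j=6: u_6=67/120 ∈ [33/73, 41/73) → index 6
j=7: u_7=77/120 ∈ [41/73, 50/73) → index 7
j=8: u_8=29/40 ∈ [50/73, 56/73) → index 8
j=9: u_9=97/120 ∈ [59/73, 66/73) → index 10
j=10: u_10=107/120 ∈ [59/73, 66/73) → index 10
j=11: u_11=39/40 ∈ [66/73, 1) → index 11

1 1 3 4 5 6 6 7 8 10 10 11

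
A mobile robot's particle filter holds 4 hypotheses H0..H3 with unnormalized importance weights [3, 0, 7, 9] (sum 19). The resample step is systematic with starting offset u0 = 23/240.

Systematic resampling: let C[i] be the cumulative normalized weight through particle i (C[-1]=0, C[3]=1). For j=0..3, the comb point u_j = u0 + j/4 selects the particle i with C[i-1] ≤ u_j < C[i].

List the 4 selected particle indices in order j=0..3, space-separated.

0 2 3 3

C = [3/19, 3/19, 10/19, 1]
j=0: u_0=23/240 ∈ [0, 3/19) → index 0
j=1: u_1=83/240 ∈ [3/19, 10/19) → index 2
j=2: u_2=143/240 ∈ [10/19, 1) → index 3
j=3: u_3=203/240 ∈ [10/19, 1) → index 3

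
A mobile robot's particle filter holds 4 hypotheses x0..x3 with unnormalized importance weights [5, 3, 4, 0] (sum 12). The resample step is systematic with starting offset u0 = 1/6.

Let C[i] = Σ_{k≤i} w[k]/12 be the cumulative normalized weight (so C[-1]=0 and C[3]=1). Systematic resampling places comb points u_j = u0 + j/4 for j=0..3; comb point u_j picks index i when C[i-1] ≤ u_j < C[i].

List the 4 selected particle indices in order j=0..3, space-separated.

0 1 2 2

C = [5/12, 2/3, 1, 1]
j=0: u_0=1/6 ∈ [0, 5/12) → index 0
j=1: u_1=5/12 ∈ [5/12, 2/3) → index 1
j=2: u_2=2/3 ∈ [2/3, 1) → index 2
j=3: u_3=11/12 ∈ [2/3, 1) → index 2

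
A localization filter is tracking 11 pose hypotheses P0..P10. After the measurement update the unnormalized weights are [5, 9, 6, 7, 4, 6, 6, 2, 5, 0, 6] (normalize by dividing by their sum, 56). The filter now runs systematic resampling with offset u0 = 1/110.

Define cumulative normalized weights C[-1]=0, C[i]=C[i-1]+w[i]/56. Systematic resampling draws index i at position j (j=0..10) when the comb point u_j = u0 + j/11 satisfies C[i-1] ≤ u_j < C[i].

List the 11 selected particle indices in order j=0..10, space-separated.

0 1 1 2 3 3 5 5 6 8 10

C = [5/56, 1/4, 5/14, 27/56, 31/56, 37/56, 43/56, 45/56, 25/28, 25/28, 1]
j=0: u_0=1/110 ∈ [0, 5/56) → index 0
j=1: u_1=1/10 ∈ [5/56, 1/4) → index 1
j=2: u_2=21/110 ∈ [5/56, 1/4) → index 1
j=3: u_3=31/110 ∈ [1/4, 5/14) → index 2
j=4: u_4=41/110 ∈ [5/14, 27/56) → index 3
j=5: u_5=51/110 ∈ [5/14, 27/56) → index 3
j=6: u_6=61/110 ∈ [31/56, 37/56) → index 5
j=7: u_7=71/110 ∈ [31/56, 37/56) → index 5
j=8: u_8=81/110 ∈ [37/56, 43/56) → index 6
j=9: u_9=91/110 ∈ [45/56, 25/28) → index 8
j=10: u_10=101/110 ∈ [25/28, 1) → index 10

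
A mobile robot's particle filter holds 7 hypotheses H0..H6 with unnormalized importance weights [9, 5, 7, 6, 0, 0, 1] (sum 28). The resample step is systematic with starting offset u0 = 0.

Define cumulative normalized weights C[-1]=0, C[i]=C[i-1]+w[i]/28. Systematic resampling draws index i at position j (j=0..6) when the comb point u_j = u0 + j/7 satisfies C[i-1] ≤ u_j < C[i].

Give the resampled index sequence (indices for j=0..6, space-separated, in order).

C = [9/28, 1/2, 3/4, 27/28, 27/28, 27/28, 1]
j=0: u_0=0 ∈ [0, 9/28) → index 0
j=1: u_1=1/7 ∈ [0, 9/28) → index 0
j=2: u_2=2/7 ∈ [0, 9/28) → index 0
j=3: u_3=3/7 ∈ [9/28, 1/2) → index 1
j=4: u_4=4/7 ∈ [1/2, 3/4) → index 2
j=5: u_5=5/7 ∈ [1/2, 3/4) → index 2
j=6: u_6=6/7 ∈ [3/4, 27/28) → index 3

0 0 0 1 2 2 3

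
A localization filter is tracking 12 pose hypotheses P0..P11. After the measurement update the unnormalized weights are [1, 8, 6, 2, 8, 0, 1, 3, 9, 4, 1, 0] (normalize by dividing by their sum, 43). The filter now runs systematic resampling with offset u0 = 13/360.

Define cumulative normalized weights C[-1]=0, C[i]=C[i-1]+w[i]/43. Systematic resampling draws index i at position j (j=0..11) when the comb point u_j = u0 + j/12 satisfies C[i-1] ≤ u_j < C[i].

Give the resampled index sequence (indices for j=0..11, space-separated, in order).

C = [1/43, 9/43, 15/43, 17/43, 25/43, 25/43, 26/43, 29/43, 38/43, 42/43, 1, 1]
j=0: u_0=13/360 ∈ [1/43, 9/43) → index 1
j=1: u_1=43/360 ∈ [1/43, 9/43) → index 1
j=2: u_2=73/360 ∈ [1/43, 9/43) → index 1
j=3: u_3=103/360 ∈ [9/43, 15/43) → index 2
j=4: u_4=133/360 ∈ [15/43, 17/43) → index 3
j=5: u_5=163/360 ∈ [17/43, 25/43) → index 4
j=6: u_6=193/360 ∈ [17/43, 25/43) → index 4
j=7: u_7=223/360 ∈ [26/43, 29/43) → index 7
j=8: u_8=253/360 ∈ [29/43, 38/43) → index 8
j=9: u_9=283/360 ∈ [29/43, 38/43) → index 8
j=10: u_10=313/360 ∈ [29/43, 38/43) → index 8
j=11: u_11=343/360 ∈ [38/43, 42/43) → index 9

1 1 1 2 3 4 4 7 8 8 8 9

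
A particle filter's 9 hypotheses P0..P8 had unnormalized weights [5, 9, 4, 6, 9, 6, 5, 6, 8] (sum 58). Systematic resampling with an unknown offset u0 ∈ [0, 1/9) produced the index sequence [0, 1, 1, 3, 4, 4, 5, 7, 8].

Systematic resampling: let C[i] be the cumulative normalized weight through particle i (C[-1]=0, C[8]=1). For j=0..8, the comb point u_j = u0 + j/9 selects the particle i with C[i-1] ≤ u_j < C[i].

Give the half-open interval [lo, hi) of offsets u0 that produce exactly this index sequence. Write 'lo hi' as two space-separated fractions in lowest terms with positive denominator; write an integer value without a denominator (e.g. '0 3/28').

C = [5/58, 7/29, 9/29, 12/29, 33/58, 39/58, 22/29, 25/29, 1]
j=0 picked index 0: u0 ∈ [0, 5/58)
j=1 picked index 1: u0 ∈ [-13/522, 34/261)
j=2 picked index 1: u0 ∈ [-71/522, 5/261)
j=3 picked index 3: u0 ∈ [-2/87, 7/87)
j=4 picked index 4: u0 ∈ [-8/261, 65/522)
j=5 picked index 4: u0 ∈ [-37/261, 7/522)
j=6 picked index 5: u0 ∈ [-17/174, 1/174)
j=7 picked index 7: u0 ∈ [-5/261, 22/261)
j=8 picked index 8: u0 ∈ [-7/261, 1/9)
intersection: [0, 1/174)

0 1/174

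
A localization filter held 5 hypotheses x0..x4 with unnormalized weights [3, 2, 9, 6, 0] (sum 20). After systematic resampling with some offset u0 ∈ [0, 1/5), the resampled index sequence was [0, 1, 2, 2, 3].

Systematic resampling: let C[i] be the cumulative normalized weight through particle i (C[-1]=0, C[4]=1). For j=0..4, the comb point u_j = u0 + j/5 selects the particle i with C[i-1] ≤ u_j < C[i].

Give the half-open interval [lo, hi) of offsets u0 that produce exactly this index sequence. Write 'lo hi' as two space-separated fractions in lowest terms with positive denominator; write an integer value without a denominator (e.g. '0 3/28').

C = [3/20, 1/4, 7/10, 1, 1]
j=0 picked index 0: u0 ∈ [0, 3/20)
j=1 picked index 1: u0 ∈ [-1/20, 1/20)
j=2 picked index 2: u0 ∈ [-3/20, 3/10)
j=3 picked index 2: u0 ∈ [-7/20, 1/10)
j=4 picked index 3: u0 ∈ [-1/10, 1/5)
intersection: [0, 1/20)

0 1/20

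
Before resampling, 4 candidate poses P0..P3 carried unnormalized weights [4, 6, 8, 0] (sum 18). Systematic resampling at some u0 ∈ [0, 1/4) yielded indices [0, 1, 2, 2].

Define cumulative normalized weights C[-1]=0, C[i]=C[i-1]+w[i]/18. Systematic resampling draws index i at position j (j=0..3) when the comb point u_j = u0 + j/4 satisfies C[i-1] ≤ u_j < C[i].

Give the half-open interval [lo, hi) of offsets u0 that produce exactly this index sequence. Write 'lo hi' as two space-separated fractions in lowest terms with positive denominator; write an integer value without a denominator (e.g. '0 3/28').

C = [2/9, 5/9, 1, 1]
j=0 picked index 0: u0 ∈ [0, 2/9)
j=1 picked index 1: u0 ∈ [-1/36, 11/36)
j=2 picked index 2: u0 ∈ [1/18, 1/2)
j=3 picked index 2: u0 ∈ [-7/36, 1/4)
intersection: [1/18, 2/9)

1/18 2/9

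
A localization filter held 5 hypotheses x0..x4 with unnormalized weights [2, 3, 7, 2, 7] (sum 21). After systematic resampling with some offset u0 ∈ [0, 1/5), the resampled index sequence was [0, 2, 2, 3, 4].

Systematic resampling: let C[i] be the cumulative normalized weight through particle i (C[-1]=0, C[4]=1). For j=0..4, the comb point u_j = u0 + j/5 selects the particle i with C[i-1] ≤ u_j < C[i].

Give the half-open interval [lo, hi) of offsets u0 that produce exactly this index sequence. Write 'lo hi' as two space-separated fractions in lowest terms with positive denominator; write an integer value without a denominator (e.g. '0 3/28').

4/105 1/15

C = [2/21, 5/21, 4/7, 2/3, 1]
j=0 picked index 0: u0 ∈ [0, 2/21)
j=1 picked index 2: u0 ∈ [4/105, 13/35)
j=2 picked index 2: u0 ∈ [-17/105, 6/35)
j=3 picked index 3: u0 ∈ [-1/35, 1/15)
j=4 picked index 4: u0 ∈ [-2/15, 1/5)
intersection: [4/105, 1/15)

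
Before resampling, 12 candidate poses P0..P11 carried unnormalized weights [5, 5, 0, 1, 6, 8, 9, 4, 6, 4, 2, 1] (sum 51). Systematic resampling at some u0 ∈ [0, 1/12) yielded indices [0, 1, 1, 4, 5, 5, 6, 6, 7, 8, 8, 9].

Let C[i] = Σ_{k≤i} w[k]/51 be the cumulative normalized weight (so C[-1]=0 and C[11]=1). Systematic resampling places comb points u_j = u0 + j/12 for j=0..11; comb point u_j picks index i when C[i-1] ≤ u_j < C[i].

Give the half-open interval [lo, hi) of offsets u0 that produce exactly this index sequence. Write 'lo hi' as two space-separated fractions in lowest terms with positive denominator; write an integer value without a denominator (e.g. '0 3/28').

C = [5/51, 10/51, 10/51, 11/51, 1/3, 25/51, 2/3, 38/51, 44/51, 16/17, 50/51, 1]
j=0 picked index 0: u0 ∈ [0, 5/51)
j=1 picked index 1: u0 ∈ [1/68, 23/204)
j=2 picked index 1: u0 ∈ [-7/102, 1/34)
j=3 picked index 4: u0 ∈ [-7/204, 1/12)
j=4 picked index 5: u0 ∈ [0, 8/51)
j=5 picked index 5: u0 ∈ [-1/12, 5/68)
j=6 picked index 6: u0 ∈ [-1/102, 1/6)
j=7 picked index 6: u0 ∈ [-19/204, 1/12)
j=8 picked index 7: u0 ∈ [0, 4/51)
j=9 picked index 8: u0 ∈ [-1/204, 23/204)
j=10 picked index 8: u0 ∈ [-3/34, 1/34)
j=11 picked index 9: u0 ∈ [-11/204, 5/204)
intersection: [1/68, 5/204)

1/68 5/204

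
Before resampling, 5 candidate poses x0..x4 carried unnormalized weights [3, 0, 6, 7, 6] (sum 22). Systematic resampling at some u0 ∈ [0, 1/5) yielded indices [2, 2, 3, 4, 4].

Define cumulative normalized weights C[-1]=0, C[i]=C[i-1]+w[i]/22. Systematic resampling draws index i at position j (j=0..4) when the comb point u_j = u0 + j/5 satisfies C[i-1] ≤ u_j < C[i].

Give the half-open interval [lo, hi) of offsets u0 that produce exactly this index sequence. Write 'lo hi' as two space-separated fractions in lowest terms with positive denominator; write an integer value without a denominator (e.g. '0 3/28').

3/22 1/5

C = [3/22, 3/22, 9/22, 8/11, 1]
j=0 picked index 2: u0 ∈ [3/22, 9/22)
j=1 picked index 2: u0 ∈ [-7/110, 23/110)
j=2 picked index 3: u0 ∈ [1/110, 18/55)
j=3 picked index 4: u0 ∈ [7/55, 2/5)
j=4 picked index 4: u0 ∈ [-4/55, 1/5)
intersection: [3/22, 1/5)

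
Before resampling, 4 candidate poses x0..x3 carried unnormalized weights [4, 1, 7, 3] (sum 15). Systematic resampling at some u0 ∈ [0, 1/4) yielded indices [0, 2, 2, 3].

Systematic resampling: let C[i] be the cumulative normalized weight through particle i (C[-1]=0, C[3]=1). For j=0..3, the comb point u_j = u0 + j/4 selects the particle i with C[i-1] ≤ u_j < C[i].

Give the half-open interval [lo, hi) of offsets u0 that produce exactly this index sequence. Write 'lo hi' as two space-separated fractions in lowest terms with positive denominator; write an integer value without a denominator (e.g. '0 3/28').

C = [4/15, 1/3, 4/5, 1]
j=0 picked index 0: u0 ∈ [0, 4/15)
j=1 picked index 2: u0 ∈ [1/12, 11/20)
j=2 picked index 2: u0 ∈ [-1/6, 3/10)
j=3 picked index 3: u0 ∈ [1/20, 1/4)
intersection: [1/12, 1/4)

1/12 1/4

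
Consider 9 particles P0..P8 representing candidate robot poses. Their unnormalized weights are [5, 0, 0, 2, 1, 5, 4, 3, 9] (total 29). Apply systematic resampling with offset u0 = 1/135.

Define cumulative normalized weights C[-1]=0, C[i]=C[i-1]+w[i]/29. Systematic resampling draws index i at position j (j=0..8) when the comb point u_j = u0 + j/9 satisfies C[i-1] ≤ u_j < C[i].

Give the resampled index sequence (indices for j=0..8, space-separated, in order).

C = [5/29, 5/29, 5/29, 7/29, 8/29, 13/29, 17/29, 20/29, 1]
j=0: u_0=1/135 ∈ [0, 5/29) → index 0
j=1: u_1=16/135 ∈ [0, 5/29) → index 0
j=2: u_2=31/135 ∈ [5/29, 7/29) → index 3
j=3: u_3=46/135 ∈ [8/29, 13/29) → index 5
j=4: u_4=61/135 ∈ [13/29, 17/29) → index 6
j=5: u_5=76/135 ∈ [13/29, 17/29) → index 6
j=6: u_6=91/135 ∈ [17/29, 20/29) → index 7
j=7: u_7=106/135 ∈ [20/29, 1) → index 8
j=8: u_8=121/135 ∈ [20/29, 1) → index 8

0 0 3 5 6 6 7 8 8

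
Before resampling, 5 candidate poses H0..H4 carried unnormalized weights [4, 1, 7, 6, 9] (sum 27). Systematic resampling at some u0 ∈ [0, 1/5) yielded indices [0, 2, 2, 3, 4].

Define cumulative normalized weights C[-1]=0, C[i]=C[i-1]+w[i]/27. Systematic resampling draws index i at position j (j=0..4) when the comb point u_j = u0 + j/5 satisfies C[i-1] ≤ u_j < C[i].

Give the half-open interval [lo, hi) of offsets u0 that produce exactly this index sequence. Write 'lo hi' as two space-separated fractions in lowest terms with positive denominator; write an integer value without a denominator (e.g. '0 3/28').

0 2/45

C = [4/27, 5/27, 4/9, 2/3, 1]
j=0 picked index 0: u0 ∈ [0, 4/27)
j=1 picked index 2: u0 ∈ [-2/135, 11/45)
j=2 picked index 2: u0 ∈ [-29/135, 2/45)
j=3 picked index 3: u0 ∈ [-7/45, 1/15)
j=4 picked index 4: u0 ∈ [-2/15, 1/5)
intersection: [0, 2/45)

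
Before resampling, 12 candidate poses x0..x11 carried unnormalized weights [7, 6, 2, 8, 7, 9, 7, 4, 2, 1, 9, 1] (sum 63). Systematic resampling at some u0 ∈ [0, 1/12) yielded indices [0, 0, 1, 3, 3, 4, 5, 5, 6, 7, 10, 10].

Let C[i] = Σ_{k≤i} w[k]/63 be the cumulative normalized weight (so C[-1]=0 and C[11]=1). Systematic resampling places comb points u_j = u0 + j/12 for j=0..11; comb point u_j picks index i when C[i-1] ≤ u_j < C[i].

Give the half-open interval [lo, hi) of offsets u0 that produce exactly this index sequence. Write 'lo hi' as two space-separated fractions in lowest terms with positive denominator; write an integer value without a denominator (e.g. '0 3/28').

1/126 1/36

C = [1/9, 13/63, 5/21, 23/63, 10/21, 13/21, 46/63, 50/63, 52/63, 53/63, 62/63, 1]
j=0 picked index 0: u0 ∈ [0, 1/9)
j=1 picked index 0: u0 ∈ [-1/12, 1/36)
j=2 picked index 1: u0 ∈ [-1/18, 5/126)
j=3 picked index 3: u0 ∈ [-1/84, 29/252)
j=4 picked index 3: u0 ∈ [-2/21, 2/63)
j=5 picked index 4: u0 ∈ [-13/252, 5/84)
j=6 picked index 5: u0 ∈ [-1/42, 5/42)
j=7 picked index 5: u0 ∈ [-3/28, 1/28)
j=8 picked index 6: u0 ∈ [-1/21, 4/63)
j=9 picked index 7: u0 ∈ [-5/252, 11/252)
j=10 picked index 10: u0 ∈ [1/126, 19/126)
j=11 picked index 10: u0 ∈ [-19/252, 17/252)
intersection: [1/126, 1/36)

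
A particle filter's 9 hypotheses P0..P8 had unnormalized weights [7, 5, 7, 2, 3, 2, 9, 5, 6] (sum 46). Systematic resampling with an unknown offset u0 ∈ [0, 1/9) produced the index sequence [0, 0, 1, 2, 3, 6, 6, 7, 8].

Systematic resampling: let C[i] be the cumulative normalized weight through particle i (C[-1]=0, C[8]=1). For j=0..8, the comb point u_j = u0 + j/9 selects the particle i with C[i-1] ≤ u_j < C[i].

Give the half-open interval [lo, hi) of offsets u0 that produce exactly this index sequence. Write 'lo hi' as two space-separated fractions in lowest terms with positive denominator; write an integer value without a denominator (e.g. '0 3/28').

C = [7/46, 6/23, 19/46, 21/46, 12/23, 13/23, 35/46, 20/23, 1]
j=0 picked index 0: u0 ∈ [0, 7/46)
j=1 picked index 0: u0 ∈ [-1/9, 17/414)
j=2 picked index 1: u0 ∈ [-29/414, 8/207)
j=3 picked index 2: u0 ∈ [-5/69, 11/138)
j=4 picked index 3: u0 ∈ [-13/414, 5/414)
j=5 picked index 6: u0 ∈ [2/207, 85/414)
j=6 picked index 6: u0 ∈ [-7/69, 13/138)
j=7 picked index 7: u0 ∈ [-7/414, 19/207)
j=8 picked index 8: u0 ∈ [-4/207, 1/9)
intersection: [2/207, 5/414)

2/207 5/414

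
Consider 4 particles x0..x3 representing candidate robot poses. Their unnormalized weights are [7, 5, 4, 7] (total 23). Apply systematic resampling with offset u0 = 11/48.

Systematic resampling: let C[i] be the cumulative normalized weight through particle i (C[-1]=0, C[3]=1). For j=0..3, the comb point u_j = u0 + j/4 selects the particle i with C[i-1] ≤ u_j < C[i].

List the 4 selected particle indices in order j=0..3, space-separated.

C = [7/23, 12/23, 16/23, 1]
j=0: u_0=11/48 ∈ [0, 7/23) → index 0
j=1: u_1=23/48 ∈ [7/23, 12/23) → index 1
j=2: u_2=35/48 ∈ [16/23, 1) → index 3
j=3: u_3=47/48 ∈ [16/23, 1) → index 3

0 1 3 3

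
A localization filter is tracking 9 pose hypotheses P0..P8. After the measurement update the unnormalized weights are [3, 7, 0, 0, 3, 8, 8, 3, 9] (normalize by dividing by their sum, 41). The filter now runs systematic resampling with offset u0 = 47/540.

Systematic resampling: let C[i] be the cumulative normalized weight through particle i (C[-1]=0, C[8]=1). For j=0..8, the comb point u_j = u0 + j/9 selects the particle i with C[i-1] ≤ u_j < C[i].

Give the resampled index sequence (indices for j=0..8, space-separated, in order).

1 1 4 5 6 6 7 8 8

C = [3/41, 10/41, 10/41, 10/41, 13/41, 21/41, 29/41, 32/41, 1]
j=0: u_0=47/540 ∈ [3/41, 10/41) → index 1
j=1: u_1=107/540 ∈ [3/41, 10/41) → index 1
j=2: u_2=167/540 ∈ [10/41, 13/41) → index 4
j=3: u_3=227/540 ∈ [13/41, 21/41) → index 5
j=4: u_4=287/540 ∈ [21/41, 29/41) → index 6
j=5: u_5=347/540 ∈ [21/41, 29/41) → index 6
j=6: u_6=407/540 ∈ [29/41, 32/41) → index 7
j=7: u_7=467/540 ∈ [32/41, 1) → index 8
j=8: u_8=527/540 ∈ [32/41, 1) → index 8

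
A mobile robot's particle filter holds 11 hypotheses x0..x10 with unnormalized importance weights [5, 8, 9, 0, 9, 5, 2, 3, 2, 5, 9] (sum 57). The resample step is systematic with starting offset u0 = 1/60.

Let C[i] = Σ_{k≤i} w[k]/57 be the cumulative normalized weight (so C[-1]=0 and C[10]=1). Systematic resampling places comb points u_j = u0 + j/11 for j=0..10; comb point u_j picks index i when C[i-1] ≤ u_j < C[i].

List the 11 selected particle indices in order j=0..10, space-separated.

0 1 1 2 2 4 5 6 8 9 10

C = [5/57, 13/57, 22/57, 22/57, 31/57, 12/19, 2/3, 41/57, 43/57, 16/19, 1]
j=0: u_0=1/60 ∈ [0, 5/57) → index 0
j=1: u_1=71/660 ∈ [5/57, 13/57) → index 1
j=2: u_2=131/660 ∈ [5/57, 13/57) → index 1
j=3: u_3=191/660 ∈ [13/57, 22/57) → index 2
j=4: u_4=251/660 ∈ [13/57, 22/57) → index 2
j=5: u_5=311/660 ∈ [22/57, 31/57) → index 4
j=6: u_6=371/660 ∈ [31/57, 12/19) → index 5
j=7: u_7=431/660 ∈ [12/19, 2/3) → index 6
j=8: u_8=491/660 ∈ [41/57, 43/57) → index 8
j=9: u_9=551/660 ∈ [43/57, 16/19) → index 9
j=10: u_10=611/660 ∈ [16/19, 1) → index 10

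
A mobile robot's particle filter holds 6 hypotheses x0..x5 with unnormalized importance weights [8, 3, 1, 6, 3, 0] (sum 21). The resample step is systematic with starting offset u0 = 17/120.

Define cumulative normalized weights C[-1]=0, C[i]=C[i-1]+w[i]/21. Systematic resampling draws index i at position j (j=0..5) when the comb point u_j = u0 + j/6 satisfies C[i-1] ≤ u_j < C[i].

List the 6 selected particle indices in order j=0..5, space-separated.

0 0 1 3 3 4

C = [8/21, 11/21, 4/7, 6/7, 1, 1]
j=0: u_0=17/120 ∈ [0, 8/21) → index 0
j=1: u_1=37/120 ∈ [0, 8/21) → index 0
j=2: u_2=19/40 ∈ [8/21, 11/21) → index 1
j=3: u_3=77/120 ∈ [4/7, 6/7) → index 3
j=4: u_4=97/120 ∈ [4/7, 6/7) → index 3
j=5: u_5=39/40 ∈ [6/7, 1) → index 4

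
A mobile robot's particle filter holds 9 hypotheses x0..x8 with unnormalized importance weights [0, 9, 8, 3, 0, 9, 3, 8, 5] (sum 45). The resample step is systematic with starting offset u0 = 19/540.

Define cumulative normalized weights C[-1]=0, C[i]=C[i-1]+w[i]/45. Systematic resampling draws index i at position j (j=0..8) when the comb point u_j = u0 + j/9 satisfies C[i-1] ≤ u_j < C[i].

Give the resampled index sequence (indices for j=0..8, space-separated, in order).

1 1 2 2 5 5 6 7 8

C = [0, 1/5, 17/45, 4/9, 4/9, 29/45, 32/45, 8/9, 1]
j=0: u_0=19/540 ∈ [0, 1/5) → index 1
j=1: u_1=79/540 ∈ [0, 1/5) → index 1
j=2: u_2=139/540 ∈ [1/5, 17/45) → index 2
j=3: u_3=199/540 ∈ [1/5, 17/45) → index 2
j=4: u_4=259/540 ∈ [4/9, 29/45) → index 5
j=5: u_5=319/540 ∈ [4/9, 29/45) → index 5
j=6: u_6=379/540 ∈ [29/45, 32/45) → index 6
j=7: u_7=439/540 ∈ [32/45, 8/9) → index 7
j=8: u_8=499/540 ∈ [8/9, 1) → index 8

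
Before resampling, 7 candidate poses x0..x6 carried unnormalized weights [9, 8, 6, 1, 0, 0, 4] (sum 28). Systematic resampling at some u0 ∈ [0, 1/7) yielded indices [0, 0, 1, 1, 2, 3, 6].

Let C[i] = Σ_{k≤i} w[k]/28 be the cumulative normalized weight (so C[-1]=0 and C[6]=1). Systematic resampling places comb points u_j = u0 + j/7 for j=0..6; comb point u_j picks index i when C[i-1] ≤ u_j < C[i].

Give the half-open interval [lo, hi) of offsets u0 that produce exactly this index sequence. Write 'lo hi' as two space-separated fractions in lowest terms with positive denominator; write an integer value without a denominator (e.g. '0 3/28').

3/28 1/7

C = [9/28, 17/28, 23/28, 6/7, 6/7, 6/7, 1]
j=0 picked index 0: u0 ∈ [0, 9/28)
j=1 picked index 0: u0 ∈ [-1/7, 5/28)
j=2 picked index 1: u0 ∈ [1/28, 9/28)
j=3 picked index 1: u0 ∈ [-3/28, 5/28)
j=4 picked index 2: u0 ∈ [1/28, 1/4)
j=5 picked index 3: u0 ∈ [3/28, 1/7)
j=6 picked index 6: u0 ∈ [0, 1/7)
intersection: [3/28, 1/7)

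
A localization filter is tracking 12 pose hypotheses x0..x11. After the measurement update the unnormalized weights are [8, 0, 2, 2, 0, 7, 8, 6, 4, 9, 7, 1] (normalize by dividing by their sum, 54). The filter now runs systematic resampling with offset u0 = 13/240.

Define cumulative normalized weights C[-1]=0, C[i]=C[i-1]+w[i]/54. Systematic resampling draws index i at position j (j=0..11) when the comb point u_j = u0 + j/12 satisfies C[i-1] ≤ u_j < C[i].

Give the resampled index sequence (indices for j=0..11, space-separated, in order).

C = [4/27, 4/27, 5/27, 2/9, 2/9, 19/54, 1/2, 11/18, 37/54, 23/27, 53/54, 1]
j=0: u_0=13/240 ∈ [0, 4/27) → index 0
j=1: u_1=11/80 ∈ [0, 4/27) → index 0
j=2: u_2=53/240 ∈ [5/27, 2/9) → index 3
j=3: u_3=73/240 ∈ [2/9, 19/54) → index 5
j=4: u_4=31/80 ∈ [19/54, 1/2) → index 6
j=5: u_5=113/240 ∈ [19/54, 1/2) → index 6
j=6: u_6=133/240 ∈ [1/2, 11/18) → index 7
j=7: u_7=51/80 ∈ [11/18, 37/54) → index 8
j=8: u_8=173/240 ∈ [37/54, 23/27) → index 9
j=9: u_9=193/240 ∈ [37/54, 23/27) → index 9
j=10: u_10=71/80 ∈ [23/27, 53/54) → index 10
j=11: u_11=233/240 ∈ [23/27, 53/54) → index 10

0 0 3 5 6 6 7 8 9 9 10 10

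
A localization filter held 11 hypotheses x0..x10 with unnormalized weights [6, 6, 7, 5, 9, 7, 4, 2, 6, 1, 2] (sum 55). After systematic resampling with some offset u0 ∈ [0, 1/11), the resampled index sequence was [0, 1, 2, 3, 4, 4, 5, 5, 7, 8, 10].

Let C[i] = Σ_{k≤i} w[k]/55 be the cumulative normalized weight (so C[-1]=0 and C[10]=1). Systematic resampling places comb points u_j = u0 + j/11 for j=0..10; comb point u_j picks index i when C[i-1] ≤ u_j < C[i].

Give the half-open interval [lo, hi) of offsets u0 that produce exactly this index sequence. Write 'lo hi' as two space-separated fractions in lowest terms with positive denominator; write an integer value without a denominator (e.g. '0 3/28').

C = [6/55, 12/55, 19/55, 24/55, 3/5, 8/11, 4/5, 46/55, 52/55, 53/55, 1]
j=0 picked index 0: u0 ∈ [0, 6/55)
j=1 picked index 1: u0 ∈ [1/55, 7/55)
j=2 picked index 2: u0 ∈ [2/55, 9/55)
j=3 picked index 3: u0 ∈ [4/55, 9/55)
j=4 picked index 4: u0 ∈ [4/55, 13/55)
j=5 picked index 4: u0 ∈ [-1/55, 8/55)
j=6 picked index 5: u0 ∈ [3/55, 2/11)
j=7 picked index 5: u0 ∈ [-2/55, 1/11)
j=8 picked index 7: u0 ∈ [4/55, 6/55)
j=9 picked index 8: u0 ∈ [1/55, 7/55)
j=10 picked index 10: u0 ∈ [3/55, 1/11)
intersection: [4/55, 1/11)

4/55 1/11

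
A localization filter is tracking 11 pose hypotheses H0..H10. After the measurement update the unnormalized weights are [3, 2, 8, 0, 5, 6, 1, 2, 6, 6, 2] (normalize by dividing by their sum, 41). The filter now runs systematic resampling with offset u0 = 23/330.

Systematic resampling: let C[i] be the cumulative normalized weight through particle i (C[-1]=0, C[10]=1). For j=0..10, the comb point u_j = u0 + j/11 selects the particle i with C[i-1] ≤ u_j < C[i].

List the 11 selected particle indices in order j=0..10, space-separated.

0 2 2 4 4 5 7 8 8 9 10

C = [3/41, 5/41, 13/41, 13/41, 18/41, 24/41, 25/41, 27/41, 33/41, 39/41, 1]
j=0: u_0=23/330 ∈ [0, 3/41) → index 0
j=1: u_1=53/330 ∈ [5/41, 13/41) → index 2
j=2: u_2=83/330 ∈ [5/41, 13/41) → index 2
j=3: u_3=113/330 ∈ [13/41, 18/41) → index 4
j=4: u_4=13/30 ∈ [13/41, 18/41) → index 4
j=5: u_5=173/330 ∈ [18/41, 24/41) → index 5
j=6: u_6=203/330 ∈ [25/41, 27/41) → index 7
j=7: u_7=233/330 ∈ [27/41, 33/41) → index 8
j=8: u_8=263/330 ∈ [27/41, 33/41) → index 8
j=9: u_9=293/330 ∈ [33/41, 39/41) → index 9
j=10: u_10=323/330 ∈ [39/41, 1) → index 10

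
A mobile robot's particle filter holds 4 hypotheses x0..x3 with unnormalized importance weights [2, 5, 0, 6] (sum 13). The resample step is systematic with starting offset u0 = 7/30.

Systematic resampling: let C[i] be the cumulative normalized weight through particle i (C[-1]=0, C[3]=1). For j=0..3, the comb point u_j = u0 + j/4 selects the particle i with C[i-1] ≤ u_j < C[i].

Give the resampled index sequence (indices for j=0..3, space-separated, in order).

1 1 3 3

C = [2/13, 7/13, 7/13, 1]
j=0: u_0=7/30 ∈ [2/13, 7/13) → index 1
j=1: u_1=29/60 ∈ [2/13, 7/13) → index 1
j=2: u_2=11/15 ∈ [7/13, 1) → index 3
j=3: u_3=59/60 ∈ [7/13, 1) → index 3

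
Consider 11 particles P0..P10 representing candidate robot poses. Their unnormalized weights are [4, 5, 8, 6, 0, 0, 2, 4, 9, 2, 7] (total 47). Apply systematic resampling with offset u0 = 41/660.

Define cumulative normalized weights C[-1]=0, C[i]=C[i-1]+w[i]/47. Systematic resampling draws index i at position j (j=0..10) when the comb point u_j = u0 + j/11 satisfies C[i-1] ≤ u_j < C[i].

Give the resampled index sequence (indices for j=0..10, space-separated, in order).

C = [4/47, 9/47, 17/47, 23/47, 23/47, 23/47, 25/47, 29/47, 38/47, 40/47, 1]
j=0: u_0=41/660 ∈ [0, 4/47) → index 0
j=1: u_1=101/660 ∈ [4/47, 9/47) → index 1
j=2: u_2=161/660 ∈ [9/47, 17/47) → index 2
j=3: u_3=221/660 ∈ [9/47, 17/47) → index 2
j=4: u_4=281/660 ∈ [17/47, 23/47) → index 3
j=5: u_5=31/60 ∈ [23/47, 25/47) → index 6
j=6: u_6=401/660 ∈ [25/47, 29/47) → index 7
j=7: u_7=461/660 ∈ [29/47, 38/47) → index 8
j=8: u_8=521/660 ∈ [29/47, 38/47) → index 8
j=9: u_9=581/660 ∈ [40/47, 1) → index 10
j=10: u_10=641/660 ∈ [40/47, 1) → index 10

0 1 2 2 3 6 7 8 8 10 10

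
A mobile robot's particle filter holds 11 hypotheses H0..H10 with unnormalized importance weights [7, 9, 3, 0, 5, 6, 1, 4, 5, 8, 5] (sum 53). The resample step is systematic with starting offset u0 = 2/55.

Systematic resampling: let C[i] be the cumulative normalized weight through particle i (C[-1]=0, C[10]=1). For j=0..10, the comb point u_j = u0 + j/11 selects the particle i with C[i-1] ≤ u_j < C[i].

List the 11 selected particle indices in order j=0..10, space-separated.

0 0 1 2 4 5 6 8 9 9 10

C = [7/53, 16/53, 19/53, 19/53, 24/53, 30/53, 31/53, 35/53, 40/53, 48/53, 1]
j=0: u_0=2/55 ∈ [0, 7/53) → index 0
j=1: u_1=7/55 ∈ [0, 7/53) → index 0
j=2: u_2=12/55 ∈ [7/53, 16/53) → index 1
j=3: u_3=17/55 ∈ [16/53, 19/53) → index 2
j=4: u_4=2/5 ∈ [19/53, 24/53) → index 4
j=5: u_5=27/55 ∈ [24/53, 30/53) → index 5
j=6: u_6=32/55 ∈ [30/53, 31/53) → index 6
j=7: u_7=37/55 ∈ [35/53, 40/53) → index 8
j=8: u_8=42/55 ∈ [40/53, 48/53) → index 9
j=9: u_9=47/55 ∈ [40/53, 48/53) → index 9
j=10: u_10=52/55 ∈ [48/53, 1) → index 10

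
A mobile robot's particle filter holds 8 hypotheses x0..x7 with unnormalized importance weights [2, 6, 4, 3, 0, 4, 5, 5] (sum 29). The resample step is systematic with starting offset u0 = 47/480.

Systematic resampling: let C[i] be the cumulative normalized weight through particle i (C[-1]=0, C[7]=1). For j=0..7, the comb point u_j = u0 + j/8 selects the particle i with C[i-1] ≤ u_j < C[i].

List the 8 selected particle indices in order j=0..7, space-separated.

C = [2/29, 8/29, 12/29, 15/29, 15/29, 19/29, 24/29, 1]
j=0: u_0=47/480 ∈ [2/29, 8/29) → index 1
j=1: u_1=107/480 ∈ [2/29, 8/29) → index 1
j=2: u_2=167/480 ∈ [8/29, 12/29) → index 2
j=3: u_3=227/480 ∈ [12/29, 15/29) → index 3
j=4: u_4=287/480 ∈ [15/29, 19/29) → index 5
j=5: u_5=347/480 ∈ [19/29, 24/29) → index 6
j=6: u_6=407/480 ∈ [24/29, 1) → index 7
j=7: u_7=467/480 ∈ [24/29, 1) → index 7

1 1 2 3 5 6 7 7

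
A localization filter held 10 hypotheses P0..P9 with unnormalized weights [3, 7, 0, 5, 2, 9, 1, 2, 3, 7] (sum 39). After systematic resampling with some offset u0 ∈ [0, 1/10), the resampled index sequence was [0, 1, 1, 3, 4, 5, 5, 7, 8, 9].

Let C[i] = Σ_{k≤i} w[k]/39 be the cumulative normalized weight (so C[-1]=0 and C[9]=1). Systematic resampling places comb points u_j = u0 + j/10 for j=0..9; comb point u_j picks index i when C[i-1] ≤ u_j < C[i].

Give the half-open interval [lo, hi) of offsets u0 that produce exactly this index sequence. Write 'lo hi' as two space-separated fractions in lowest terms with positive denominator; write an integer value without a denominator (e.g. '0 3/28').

C = [1/13, 10/39, 10/39, 5/13, 17/39, 2/3, 9/13, 29/39, 32/39, 1]
j=0 picked index 0: u0 ∈ [0, 1/13)
j=1 picked index 1: u0 ∈ [-3/130, 61/390)
j=2 picked index 1: u0 ∈ [-8/65, 11/195)
j=3 picked index 3: u0 ∈ [-17/390, 11/130)
j=4 picked index 4: u0 ∈ [-1/65, 7/195)
j=5 picked index 5: u0 ∈ [-5/78, 1/6)
j=6 picked index 5: u0 ∈ [-32/195, 1/15)
j=7 picked index 7: u0 ∈ [-1/130, 17/390)
j=8 picked index 8: u0 ∈ [-11/195, 4/195)
j=9 picked index 9: u0 ∈ [-31/390, 1/10)
intersection: [0, 4/195)

0 4/195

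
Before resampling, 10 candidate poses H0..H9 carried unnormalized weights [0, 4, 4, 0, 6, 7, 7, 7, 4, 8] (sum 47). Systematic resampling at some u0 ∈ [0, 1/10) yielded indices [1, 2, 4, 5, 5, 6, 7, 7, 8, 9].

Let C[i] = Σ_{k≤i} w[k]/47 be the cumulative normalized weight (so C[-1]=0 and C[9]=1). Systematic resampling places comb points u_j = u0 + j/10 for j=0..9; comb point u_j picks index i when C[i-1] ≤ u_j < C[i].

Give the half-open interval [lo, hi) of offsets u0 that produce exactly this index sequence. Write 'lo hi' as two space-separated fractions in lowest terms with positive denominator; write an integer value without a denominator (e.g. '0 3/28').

0 7/235

C = [0, 4/47, 8/47, 8/47, 14/47, 21/47, 28/47, 35/47, 39/47, 1]
j=0 picked index 1: u0 ∈ [0, 4/47)
j=1 picked index 2: u0 ∈ [-7/470, 33/470)
j=2 picked index 4: u0 ∈ [-7/235, 23/235)
j=3 picked index 5: u0 ∈ [-1/470, 69/470)
j=4 picked index 5: u0 ∈ [-24/235, 11/235)
j=5 picked index 6: u0 ∈ [-5/94, 9/94)
j=6 picked index 7: u0 ∈ [-1/235, 34/235)
j=7 picked index 7: u0 ∈ [-49/470, 21/470)
j=8 picked index 8: u0 ∈ [-13/235, 7/235)
j=9 picked index 9: u0 ∈ [-33/470, 1/10)
intersection: [0, 7/235)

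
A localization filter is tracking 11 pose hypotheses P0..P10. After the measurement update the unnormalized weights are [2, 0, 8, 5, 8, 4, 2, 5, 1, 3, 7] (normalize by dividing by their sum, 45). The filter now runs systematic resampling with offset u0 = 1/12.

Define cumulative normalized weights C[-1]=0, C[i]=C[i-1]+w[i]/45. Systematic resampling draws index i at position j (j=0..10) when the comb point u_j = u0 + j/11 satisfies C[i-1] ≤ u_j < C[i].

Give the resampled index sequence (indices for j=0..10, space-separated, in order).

2 2 3 4 4 5 6 7 9 10 10

C = [2/45, 2/45, 2/9, 1/3, 23/45, 3/5, 29/45, 34/45, 7/9, 38/45, 1]
j=0: u_0=1/12 ∈ [2/45, 2/9) → index 2
j=1: u_1=23/132 ∈ [2/45, 2/9) → index 2
j=2: u_2=35/132 ∈ [2/9, 1/3) → index 3
j=3: u_3=47/132 ∈ [1/3, 23/45) → index 4
j=4: u_4=59/132 ∈ [1/3, 23/45) → index 4
j=5: u_5=71/132 ∈ [23/45, 3/5) → index 5
j=6: u_6=83/132 ∈ [3/5, 29/45) → index 6
j=7: u_7=95/132 ∈ [29/45, 34/45) → index 7
j=8: u_8=107/132 ∈ [7/9, 38/45) → index 9
j=9: u_9=119/132 ∈ [38/45, 1) → index 10
j=10: u_10=131/132 ∈ [38/45, 1) → index 10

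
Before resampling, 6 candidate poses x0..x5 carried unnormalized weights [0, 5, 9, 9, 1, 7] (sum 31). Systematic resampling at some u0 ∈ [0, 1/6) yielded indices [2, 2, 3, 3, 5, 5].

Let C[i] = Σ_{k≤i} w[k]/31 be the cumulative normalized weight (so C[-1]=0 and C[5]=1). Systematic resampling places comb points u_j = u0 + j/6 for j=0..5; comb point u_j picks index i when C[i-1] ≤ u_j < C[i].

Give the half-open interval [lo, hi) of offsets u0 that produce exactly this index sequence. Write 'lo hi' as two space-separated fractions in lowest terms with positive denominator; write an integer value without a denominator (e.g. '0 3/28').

C = [0, 5/31, 14/31, 23/31, 24/31, 1]
j=0 picked index 2: u0 ∈ [5/31, 14/31)
j=1 picked index 2: u0 ∈ [-1/186, 53/186)
j=2 picked index 3: u0 ∈ [11/93, 38/93)
j=3 picked index 3: u0 ∈ [-3/62, 15/62)
j=4 picked index 5: u0 ∈ [10/93, 1/3)
j=5 picked index 5: u0 ∈ [-11/186, 1/6)
intersection: [5/31, 1/6)

5/31 1/6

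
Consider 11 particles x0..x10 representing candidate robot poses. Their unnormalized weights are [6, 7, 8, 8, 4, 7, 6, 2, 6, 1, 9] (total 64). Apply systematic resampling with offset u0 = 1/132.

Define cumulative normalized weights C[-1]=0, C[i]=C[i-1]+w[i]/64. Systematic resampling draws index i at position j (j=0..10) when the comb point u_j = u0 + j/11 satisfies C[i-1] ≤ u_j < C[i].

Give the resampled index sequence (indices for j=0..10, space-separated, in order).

0 1 1 2 3 4 5 6 7 8 10

C = [3/32, 13/64, 21/64, 29/64, 33/64, 5/8, 23/32, 3/4, 27/32, 55/64, 1]
j=0: u_0=1/132 ∈ [0, 3/32) → index 0
j=1: u_1=13/132 ∈ [3/32, 13/64) → index 1
j=2: u_2=25/132 ∈ [3/32, 13/64) → index 1
j=3: u_3=37/132 ∈ [13/64, 21/64) → index 2
j=4: u_4=49/132 ∈ [21/64, 29/64) → index 3
j=5: u_5=61/132 ∈ [29/64, 33/64) → index 4
j=6: u_6=73/132 ∈ [33/64, 5/8) → index 5
j=7: u_7=85/132 ∈ [5/8, 23/32) → index 6
j=8: u_8=97/132 ∈ [23/32, 3/4) → index 7
j=9: u_9=109/132 ∈ [3/4, 27/32) → index 8
j=10: u_10=11/12 ∈ [55/64, 1) → index 10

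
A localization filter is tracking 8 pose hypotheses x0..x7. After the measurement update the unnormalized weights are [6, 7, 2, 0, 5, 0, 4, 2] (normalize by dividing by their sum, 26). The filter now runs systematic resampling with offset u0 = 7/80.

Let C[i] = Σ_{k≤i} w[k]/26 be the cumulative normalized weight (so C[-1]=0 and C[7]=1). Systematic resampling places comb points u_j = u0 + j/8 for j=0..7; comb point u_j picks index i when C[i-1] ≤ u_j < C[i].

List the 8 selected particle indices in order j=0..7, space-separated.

C = [3/13, 1/2, 15/26, 15/26, 10/13, 10/13, 12/13, 1]
j=0: u_0=7/80 ∈ [0, 3/13) → index 0
j=1: u_1=17/80 ∈ [0, 3/13) → index 0
j=2: u_2=27/80 ∈ [3/13, 1/2) → index 1
j=3: u_3=37/80 ∈ [3/13, 1/2) → index 1
j=4: u_4=47/80 ∈ [15/26, 10/13) → index 4
j=5: u_5=57/80 ∈ [15/26, 10/13) → index 4
j=6: u_6=67/80 ∈ [10/13, 12/13) → index 6
j=7: u_7=77/80 ∈ [12/13, 1) → index 7

0 0 1 1 4 4 6 7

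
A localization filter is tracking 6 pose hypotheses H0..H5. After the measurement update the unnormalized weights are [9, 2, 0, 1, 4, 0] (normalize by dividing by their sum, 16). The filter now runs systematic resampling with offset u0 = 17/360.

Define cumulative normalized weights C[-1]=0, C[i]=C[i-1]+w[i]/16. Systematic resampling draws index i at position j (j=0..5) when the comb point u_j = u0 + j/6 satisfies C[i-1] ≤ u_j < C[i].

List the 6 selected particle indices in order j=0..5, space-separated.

C = [9/16, 11/16, 11/16, 3/4, 1, 1]
j=0: u_0=17/360 ∈ [0, 9/16) → index 0
j=1: u_1=77/360 ∈ [0, 9/16) → index 0
j=2: u_2=137/360 ∈ [0, 9/16) → index 0
j=3: u_3=197/360 ∈ [0, 9/16) → index 0
j=4: u_4=257/360 ∈ [11/16, 3/4) → index 3
j=5: u_5=317/360 ∈ [3/4, 1) → index 4

0 0 0 0 3 4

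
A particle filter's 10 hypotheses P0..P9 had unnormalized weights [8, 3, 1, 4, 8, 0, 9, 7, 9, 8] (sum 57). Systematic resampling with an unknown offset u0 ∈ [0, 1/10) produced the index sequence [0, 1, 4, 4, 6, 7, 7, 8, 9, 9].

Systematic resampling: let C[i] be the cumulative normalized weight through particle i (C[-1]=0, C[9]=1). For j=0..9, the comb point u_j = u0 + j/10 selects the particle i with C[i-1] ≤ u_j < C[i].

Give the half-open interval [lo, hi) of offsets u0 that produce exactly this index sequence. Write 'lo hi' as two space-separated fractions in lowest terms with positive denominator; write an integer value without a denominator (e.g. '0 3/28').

23/285 53/570

C = [8/57, 11/57, 4/19, 16/57, 8/19, 8/19, 11/19, 40/57, 49/57, 1]
j=0 picked index 0: u0 ∈ [0, 8/57)
j=1 picked index 1: u0 ∈ [23/570, 53/570)
j=2 picked index 4: u0 ∈ [23/285, 21/95)
j=3 picked index 4: u0 ∈ [-11/570, 23/190)
j=4 picked index 6: u0 ∈ [2/95, 17/95)
j=5 picked index 7: u0 ∈ [3/38, 23/114)
j=6 picked index 7: u0 ∈ [-2/95, 29/285)
j=7 picked index 8: u0 ∈ [1/570, 91/570)
j=8 picked index 9: u0 ∈ [17/285, 1/5)
j=9 picked index 9: u0 ∈ [-23/570, 1/10)
intersection: [23/285, 53/570)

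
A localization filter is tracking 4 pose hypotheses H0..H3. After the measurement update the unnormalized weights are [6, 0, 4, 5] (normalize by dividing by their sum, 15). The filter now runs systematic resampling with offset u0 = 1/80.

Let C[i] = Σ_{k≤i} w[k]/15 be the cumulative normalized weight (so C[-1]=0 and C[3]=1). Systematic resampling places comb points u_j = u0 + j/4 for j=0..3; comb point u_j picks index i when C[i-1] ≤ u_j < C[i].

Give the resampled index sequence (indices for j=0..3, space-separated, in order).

C = [2/5, 2/5, 2/3, 1]
j=0: u_0=1/80 ∈ [0, 2/5) → index 0
j=1: u_1=21/80 ∈ [0, 2/5) → index 0
j=2: u_2=41/80 ∈ [2/5, 2/3) → index 2
j=3: u_3=61/80 ∈ [2/3, 1) → index 3

0 0 2 3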